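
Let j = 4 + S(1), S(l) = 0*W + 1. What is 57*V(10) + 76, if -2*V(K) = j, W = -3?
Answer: -133/2 ≈ -66.500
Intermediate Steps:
S(l) = 1 (S(l) = 0*(-3) + 1 = 0 + 1 = 1)
j = 5 (j = 4 + 1 = 5)
V(K) = -5/2 (V(K) = -½*5 = -5/2)
57*V(10) + 76 = 57*(-5/2) + 76 = -285/2 + 76 = -133/2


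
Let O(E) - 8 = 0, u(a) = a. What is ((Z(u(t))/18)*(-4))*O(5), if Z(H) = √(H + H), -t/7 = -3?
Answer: -16*√42/9 ≈ -11.521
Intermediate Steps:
t = 21 (t = -7*(-3) = 21)
Z(H) = √2*√H (Z(H) = √(2*H) = √2*√H)
O(E) = 8 (O(E) = 8 + 0 = 8)
((Z(u(t))/18)*(-4))*O(5) = (((√2*√21)/18)*(-4))*8 = ((√42*(1/18))*(-4))*8 = ((√42/18)*(-4))*8 = -2*√42/9*8 = -16*√42/9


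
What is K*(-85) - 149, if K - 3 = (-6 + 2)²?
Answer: -1764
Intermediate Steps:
K = 19 (K = 3 + (-6 + 2)² = 3 + (-4)² = 3 + 16 = 19)
K*(-85) - 149 = 19*(-85) - 149 = -1615 - 149 = -1764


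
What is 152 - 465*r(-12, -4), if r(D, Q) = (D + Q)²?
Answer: -118888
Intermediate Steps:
152 - 465*r(-12, -4) = 152 - 465*(-12 - 4)² = 152 - 465*(-16)² = 152 - 465*256 = 152 - 119040 = -118888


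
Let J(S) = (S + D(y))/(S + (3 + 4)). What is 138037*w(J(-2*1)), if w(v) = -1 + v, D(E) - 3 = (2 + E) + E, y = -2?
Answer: -828222/5 ≈ -1.6564e+5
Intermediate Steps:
D(E) = 5 + 2*E (D(E) = 3 + ((2 + E) + E) = 3 + (2 + 2*E) = 5 + 2*E)
J(S) = (1 + S)/(7 + S) (J(S) = (S + (5 + 2*(-2)))/(S + (3 + 4)) = (S + (5 - 4))/(S + 7) = (S + 1)/(7 + S) = (1 + S)/(7 + S))
138037*w(J(-2*1)) = 138037*(-1 + (1 - 2*1)/(7 - 2*1)) = 138037*(-1 + (1 - 2)/(7 - 2)) = 138037*(-1 - 1/5) = 138037*(-1 + (⅕)*(-1)) = 138037*(-1 - ⅕) = 138037*(-6/5) = -828222/5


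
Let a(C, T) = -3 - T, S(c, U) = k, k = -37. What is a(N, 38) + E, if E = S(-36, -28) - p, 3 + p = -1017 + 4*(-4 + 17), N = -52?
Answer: 890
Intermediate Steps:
p = -968 (p = -3 + (-1017 + 4*(-4 + 17)) = -3 + (-1017 + 4*13) = -3 + (-1017 + 52) = -3 - 965 = -968)
S(c, U) = -37
E = 931 (E = -37 - 1*(-968) = -37 + 968 = 931)
a(N, 38) + E = (-3 - 1*38) + 931 = (-3 - 38) + 931 = -41 + 931 = 890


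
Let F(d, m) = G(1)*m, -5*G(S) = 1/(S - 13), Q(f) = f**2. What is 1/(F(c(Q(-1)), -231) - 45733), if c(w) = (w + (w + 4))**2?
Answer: -20/914737 ≈ -2.1864e-5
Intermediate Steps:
G(S) = -1/(5*(-13 + S)) (G(S) = -1/(5*(S - 13)) = -1/(5*(-13 + S)))
c(w) = (4 + 2*w)**2 (c(w) = (w + (4 + w))**2 = (4 + 2*w)**2)
F(d, m) = m/60 (F(d, m) = (-1/(-65 + 5*1))*m = (-1/(-65 + 5))*m = (-1/(-60))*m = (-1*(-1/60))*m = m/60)
1/(F(c(Q(-1)), -231) - 45733) = 1/((1/60)*(-231) - 45733) = 1/(-77/20 - 45733) = 1/(-914737/20) = -20/914737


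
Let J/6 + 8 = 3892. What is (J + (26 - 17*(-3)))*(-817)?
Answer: -19102277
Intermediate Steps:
J = 23304 (J = -48 + 6*3892 = -48 + 23352 = 23304)
(J + (26 - 17*(-3)))*(-817) = (23304 + (26 - 17*(-3)))*(-817) = (23304 + (26 + 51))*(-817) = (23304 + 77)*(-817) = 23381*(-817) = -19102277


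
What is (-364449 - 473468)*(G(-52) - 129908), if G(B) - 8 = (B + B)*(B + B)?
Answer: 99782508028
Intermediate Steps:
G(B) = 8 + 4*B² (G(B) = 8 + (B + B)*(B + B) = 8 + (2*B)*(2*B) = 8 + 4*B²)
(-364449 - 473468)*(G(-52) - 129908) = (-364449 - 473468)*((8 + 4*(-52)²) - 129908) = -837917*((8 + 4*2704) - 129908) = -837917*((8 + 10816) - 129908) = -837917*(10824 - 129908) = -837917*(-119084) = 99782508028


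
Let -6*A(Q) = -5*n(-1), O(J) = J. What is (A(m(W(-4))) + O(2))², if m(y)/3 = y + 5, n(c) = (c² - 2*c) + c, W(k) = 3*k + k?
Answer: 121/9 ≈ 13.444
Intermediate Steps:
W(k) = 4*k
n(c) = c² - c
m(y) = 15 + 3*y (m(y) = 3*(y + 5) = 3*(5 + y) = 15 + 3*y)
A(Q) = 5/3 (A(Q) = -(-5)*(-(-1 - 1))/6 = -(-5)*(-1*(-2))/6 = -(-5)*2/6 = -⅙*(-10) = 5/3)
(A(m(W(-4))) + O(2))² = (5/3 + 2)² = (11/3)² = 121/9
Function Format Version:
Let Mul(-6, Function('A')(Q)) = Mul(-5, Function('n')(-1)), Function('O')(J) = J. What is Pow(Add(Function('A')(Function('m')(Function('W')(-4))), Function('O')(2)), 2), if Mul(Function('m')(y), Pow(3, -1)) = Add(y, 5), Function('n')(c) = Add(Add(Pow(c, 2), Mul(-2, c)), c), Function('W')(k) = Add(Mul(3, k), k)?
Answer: Rational(121, 9) ≈ 13.444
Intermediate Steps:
Function('W')(k) = Mul(4, k)
Function('n')(c) = Add(Pow(c, 2), Mul(-1, c))
Function('m')(y) = Add(15, Mul(3, y)) (Function('m')(y) = Mul(3, Add(y, 5)) = Mul(3, Add(5, y)) = Add(15, Mul(3, y)))
Function('A')(Q) = Rational(5, 3) (Function('A')(Q) = Mul(Rational(-1, 6), Mul(-5, Mul(-1, Add(-1, -1)))) = Mul(Rational(-1, 6), Mul(-5, Mul(-1, -2))) = Mul(Rational(-1, 6), Mul(-5, 2)) = Mul(Rational(-1, 6), -10) = Rational(5, 3))
Pow(Add(Function('A')(Function('m')(Function('W')(-4))), Function('O')(2)), 2) = Pow(Add(Rational(5, 3), 2), 2) = Pow(Rational(11, 3), 2) = Rational(121, 9)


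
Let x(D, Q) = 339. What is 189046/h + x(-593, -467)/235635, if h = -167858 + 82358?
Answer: -1483895657/671559750 ≈ -2.2096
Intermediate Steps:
h = -85500
189046/h + x(-593, -467)/235635 = 189046/(-85500) + 339/235635 = 189046*(-1/85500) + 339*(1/235635) = -94523/42750 + 113/78545 = -1483895657/671559750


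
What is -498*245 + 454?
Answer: -121556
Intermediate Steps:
-498*245 + 454 = -122010 + 454 = -121556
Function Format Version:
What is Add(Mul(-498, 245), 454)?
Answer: -121556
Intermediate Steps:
Add(Mul(-498, 245), 454) = Add(-122010, 454) = -121556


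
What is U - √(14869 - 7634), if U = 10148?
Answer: 10148 - √7235 ≈ 10063.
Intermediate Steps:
U - √(14869 - 7634) = 10148 - √(14869 - 7634) = 10148 - √7235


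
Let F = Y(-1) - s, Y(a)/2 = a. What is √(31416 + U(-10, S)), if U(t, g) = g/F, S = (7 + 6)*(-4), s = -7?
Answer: 2*√196285/5 ≈ 177.22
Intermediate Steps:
Y(a) = 2*a
F = 5 (F = 2*(-1) - 1*(-7) = -2 + 7 = 5)
S = -52 (S = 13*(-4) = -52)
U(t, g) = g/5
√(31416 + U(-10, S)) = √(31416 + (⅕)*(-52)) = √(31416 - 52/5) = √(157028/5) = 2*√196285/5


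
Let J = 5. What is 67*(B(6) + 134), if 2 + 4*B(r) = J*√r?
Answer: 17889/2 + 335*√6/4 ≈ 9149.6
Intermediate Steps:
B(r) = -½ + 5*√r/4 (B(r) = -½ + (5*√r)/4 = -½ + 5*√r/4)
67*(B(6) + 134) = 67*((-½ + 5*√6/4) + 134) = 67*(267/2 + 5*√6/4) = 17889/2 + 335*√6/4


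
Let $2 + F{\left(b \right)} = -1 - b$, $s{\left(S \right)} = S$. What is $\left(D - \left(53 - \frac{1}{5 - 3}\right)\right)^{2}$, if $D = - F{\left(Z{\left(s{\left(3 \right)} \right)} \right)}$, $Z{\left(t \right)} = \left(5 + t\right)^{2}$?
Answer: $\frac{841}{4} \approx 210.25$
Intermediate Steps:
$F{\left(b \right)} = -3 - b$ ($F{\left(b \right)} = -2 - \left(1 + b\right) = -3 - b$)
$D = 67$ ($D = - (-3 - \left(5 + 3\right)^{2}) = - (-3 - 8^{2}) = - (-3 - 64) = \left(-1\right) \left(-67\right) = 67$)
$\left(D - \left(53 - \frac{1}{5 - 3}\right)\right)^{2} = \left(67 - \left(53 - \frac{1}{5 - 3}\right)\right)^{2} = \left(67 - \left(53 - \frac{1}{2}\right)\right)^{2} = \left(67 + \left(\frac{1}{2} - 53\right)\right)^{2} = \left(67 - \frac{105}{2}\right)^{2} = \left(\frac{29}{2}\right)^{2} = \frac{841}{4}$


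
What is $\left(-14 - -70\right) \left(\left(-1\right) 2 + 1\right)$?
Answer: $-56$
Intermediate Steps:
$\left(-14 - -70\right) \left(\left(-1\right) 2 + 1\right) = \left(-14 + 70\right) \left(-2 + 1\right) = 56 \left(-1\right) = -56$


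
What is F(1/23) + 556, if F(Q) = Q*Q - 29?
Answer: 278784/529 ≈ 527.00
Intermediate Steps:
F(Q) = -29 + Q² (F(Q) = Q² - 29 = -29 + Q²)
F(1/23) + 556 = (-29 + (1/23)²) + 556 = (-29 + 1/529) + 556 = -15340/529 + 556 = 278784/529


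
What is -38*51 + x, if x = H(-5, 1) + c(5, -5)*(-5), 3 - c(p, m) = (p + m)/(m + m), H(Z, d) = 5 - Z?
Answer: -1943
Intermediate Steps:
c(p, m) = 3 - (m + p)/(2*m) (c(p, m) = 3 - (p + m)/(m + m) = 3 - (m + p)/(2*m))
x = -5 (x = (5 - 1*(-5)) + ((½)*(-1*5 + 5*(-5))/(-5))*(-5) = (5 + 5) + ((½)*(-⅕)*(-5 - 25))*(-5) = 10 + ((½)*(-⅕)*(-30))*(-5) = 10 + 3*(-5) = 10 - 15 = -5)
-38*51 + x = -38*51 - 5 = -1938 - 5 = -1943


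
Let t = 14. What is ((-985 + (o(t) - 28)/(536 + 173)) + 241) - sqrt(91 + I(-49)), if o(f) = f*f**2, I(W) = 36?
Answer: -524780/709 - sqrt(127) ≈ -751.44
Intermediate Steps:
o(f) = f**3
((-985 + (o(t) - 28)/(536 + 173)) + 241) - sqrt(91 + I(-49)) = ((-985 + (14**3 - 28)/(536 + 173)) + 241) - sqrt(91 + 36) = ((-985 + (2744 - 28)/709) + 241) - sqrt(127) = ((-985 + 2716*(1/709)) + 241) - sqrt(127) = ((-985 + 2716/709) + 241) - sqrt(127) = (-695649/709 + 241) - sqrt(127) = -524780/709 - sqrt(127)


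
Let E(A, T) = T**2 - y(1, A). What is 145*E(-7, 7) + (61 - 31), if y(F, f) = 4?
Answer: 6555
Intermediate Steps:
E(A, T) = -4 + T**2 (E(A, T) = T**2 - 1*4 = T**2 - 4 = -4 + T**2)
145*E(-7, 7) + (61 - 31) = 145*(-4 + 7**2) + (61 - 31) = 145*(-4 + 49) + 30 = 145*45 + 30 = 6525 + 30 = 6555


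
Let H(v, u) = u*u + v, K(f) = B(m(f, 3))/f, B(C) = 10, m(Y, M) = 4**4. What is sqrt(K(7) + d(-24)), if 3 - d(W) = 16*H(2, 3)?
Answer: I*sqrt(8407)/7 ≈ 13.099*I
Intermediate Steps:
m(Y, M) = 256
K(f) = 10/f
H(v, u) = v + u**2 (H(v, u) = u**2 + v = v + u**2)
d(W) = -173 (d(W) = 3 - 16*(2 + 3**2) = 3 - 16*(2 + 9) = 3 - 16*11 = 3 - 1*176 = 3 - 176 = -173)
sqrt(K(7) + d(-24)) = sqrt(10/7 - 173) = sqrt(-1201/7) = I*sqrt(8407)/7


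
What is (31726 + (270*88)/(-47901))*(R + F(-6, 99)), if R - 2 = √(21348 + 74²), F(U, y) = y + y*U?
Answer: -249734633146/15967 + 1013122244*√6706/15967 ≈ -1.0445e+7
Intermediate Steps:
F(U, y) = y + U*y
R = 2 + 2*√6706 (R = 2 + √(21348 + 74²) = 2 + √(21348 + 5476) = 2 + √26824 = 2 + 2*√6706 ≈ 165.78)
(31726 + (270*88)/(-47901))*(R + F(-6, 99)) = (31726 + (270*88)/(-47901))*((2 + 2*√6706) + 99*(1 - 6)) = (31726 + 23760*(-1/47901))*((2 + 2*√6706) + 99*(-5)) = (31726 - 7920/15967)*((2 + 2*√6706) - 495) = 506561122*(-493 + 2*√6706)/15967 = -249734633146/15967 + 1013122244*√6706/15967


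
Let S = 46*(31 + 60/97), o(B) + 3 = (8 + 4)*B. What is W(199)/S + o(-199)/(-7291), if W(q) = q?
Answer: 903715/1944478 ≈ 0.46476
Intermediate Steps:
o(B) = -3 + 12*B (o(B) = -3 + (8 + 4)*B = -3 + 12*B)
S = 141082/97 (S = 46*(31 + 60*(1/97)) = 46*(31 + 60/97) = 46*(3067/97) = 141082/97 ≈ 1454.5)
W(199)/S + o(-199)/(-7291) = 199/(141082/97) + (-3 + 12*(-199))/(-7291) = 199*(97/141082) + (-3 - 2388)*(-1/7291) = 19303/141082 - 2391*(-1/7291) = 19303/141082 + 2391/7291 = 903715/1944478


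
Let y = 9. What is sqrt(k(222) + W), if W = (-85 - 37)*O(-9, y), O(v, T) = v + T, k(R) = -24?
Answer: 2*I*sqrt(6) ≈ 4.899*I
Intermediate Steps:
O(v, T) = T + v
W = 0 (W = (-85 - 37)*(9 - 9) = -122*0 = 0)
sqrt(k(222) + W) = sqrt(-24 + 0) = sqrt(-24) = 2*I*sqrt(6)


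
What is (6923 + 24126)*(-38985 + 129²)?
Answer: -693758856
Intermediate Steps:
(6923 + 24126)*(-38985 + 129²) = 31049*(-38985 + 16641) = 31049*(-22344) = -693758856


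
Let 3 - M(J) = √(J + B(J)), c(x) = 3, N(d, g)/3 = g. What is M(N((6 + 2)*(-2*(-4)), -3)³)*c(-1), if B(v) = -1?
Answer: 9 - 3*I*√730 ≈ 9.0 - 81.056*I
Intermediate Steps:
N(d, g) = 3*g
M(J) = 3 - √(-1 + J) (M(J) = 3 - √(J - 1) = 3 - √(-1 + J))
M(N((6 + 2)*(-2*(-4)), -3)³)*c(-1) = (3 - √(-1 + (3*(-3))³))*3 = (3 - √(-1 + (-9)³))*3 = (3 - √(-1 - 729))*3 = (3 - √(-730))*3 = (3 - I*√730)*3 = 9 - 3*I*√730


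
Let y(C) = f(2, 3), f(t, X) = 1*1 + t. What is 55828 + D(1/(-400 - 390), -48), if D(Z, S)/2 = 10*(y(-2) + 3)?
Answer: 55948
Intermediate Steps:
f(t, X) = 1 + t
y(C) = 3 (y(C) = 1 + 2 = 3)
D(Z, S) = 120 (D(Z, S) = 2*(10*(3 + 3)) = 2*(10*6) = 2*60 = 120)
55828 + D(1/(-400 - 390), -48) = 55828 + 120 = 55948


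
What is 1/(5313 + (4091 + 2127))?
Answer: 1/11531 ≈ 8.6723e-5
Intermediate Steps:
1/(5313 + (4091 + 2127)) = 1/(5313 + 6218) = 1/11531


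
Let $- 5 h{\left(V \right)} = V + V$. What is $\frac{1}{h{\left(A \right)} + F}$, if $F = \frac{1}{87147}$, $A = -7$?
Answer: $\frac{435735}{1220063} \approx 0.35714$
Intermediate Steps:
$F = \frac{1}{87147} \approx 1.1475 \cdot 10^{-5}$
$h{\left(V \right)} = - \frac{2 V}{5}$ ($h{\left(V \right)} = - \frac{V + V}{5} = - \frac{2 V}{5}$)
$\frac{1}{h{\left(A \right)} + F} = \frac{1}{\left(- \frac{2}{5}\right) \left(-7\right) + \frac{1}{87147}} = \frac{1}{\frac{14}{5} + \frac{1}{87147}} = \frac{1}{\frac{1220063}{435735}} = \frac{435735}{1220063}$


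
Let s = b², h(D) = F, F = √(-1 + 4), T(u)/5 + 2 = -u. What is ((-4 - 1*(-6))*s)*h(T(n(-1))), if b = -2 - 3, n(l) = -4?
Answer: 50*√3 ≈ 86.603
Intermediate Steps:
T(u) = -10 - 5*u (T(u) = -10 + 5*(-u) = -10 - 5*u)
F = √3 ≈ 1.7320
b = -5
h(D) = √3
s = 25 (s = (-5)² = 25)
((-4 - 1*(-6))*s)*h(T(n(-1))) = ((-4 - 1*(-6))*25)*√3 = ((-4 + 6)*25)*√3 = (2*25)*√3 = 50*√3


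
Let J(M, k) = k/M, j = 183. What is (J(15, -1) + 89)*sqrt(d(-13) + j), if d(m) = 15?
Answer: 1334*sqrt(22)/5 ≈ 1251.4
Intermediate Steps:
(J(15, -1) + 89)*sqrt(d(-13) + j) = (-1/15 + 89)*sqrt(15 + 183) = (-1*1/15 + 89)*sqrt(198) = (-1/15 + 89)*(3*sqrt(22)) = 1334*(3*sqrt(22))/15 = 1334*sqrt(22)/5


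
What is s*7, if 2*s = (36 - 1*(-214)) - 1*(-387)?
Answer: 4459/2 ≈ 2229.5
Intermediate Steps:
s = 637/2 (s = ((36 - 1*(-214)) - 1*(-387))/2 = ((36 + 214) + 387)/2 = (250 + 387)/2 = (½)*637 = 637/2 ≈ 318.50)
s*7 = (637/2)*7 = 4459/2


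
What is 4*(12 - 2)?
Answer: 40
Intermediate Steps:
4*(12 - 2) = 4*10 = 40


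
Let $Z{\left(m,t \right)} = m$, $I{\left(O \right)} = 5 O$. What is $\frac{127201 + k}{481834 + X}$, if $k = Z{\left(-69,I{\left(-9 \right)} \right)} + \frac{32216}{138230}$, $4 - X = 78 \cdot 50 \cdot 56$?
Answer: $\frac{627624592}{1300536955} \approx 0.48259$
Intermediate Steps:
$X = -218396$ ($X = 4 - 78 \cdot 50 \cdot 56 = 4 - 3900 \cdot 56 = 4 - 218400 = -218396$)
$k = - \frac{4752827}{69115}$ ($k = -69 + \frac{32216}{138230} = -69 + 32216 \cdot \frac{1}{138230} = -69 + \frac{16108}{69115} = - \frac{4752827}{69115} \approx -68.767$)
$\frac{127201 + k}{481834 + X} = \frac{127201 - \frac{4752827}{69115}}{481834 - 218396} = \frac{8786744288}{69115 \cdot 263438} = \frac{8786744288}{69115} \cdot \frac{1}{263438} = \frac{627624592}{1300536955}$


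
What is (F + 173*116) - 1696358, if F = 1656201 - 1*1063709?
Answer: -1083798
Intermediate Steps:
F = 592492 (F = 1656201 - 1063709 = 592492)
(F + 173*116) - 1696358 = (592492 + 173*116) - 1696358 = (592492 + 20068) - 1696358 = 612560 - 1696358 = -1083798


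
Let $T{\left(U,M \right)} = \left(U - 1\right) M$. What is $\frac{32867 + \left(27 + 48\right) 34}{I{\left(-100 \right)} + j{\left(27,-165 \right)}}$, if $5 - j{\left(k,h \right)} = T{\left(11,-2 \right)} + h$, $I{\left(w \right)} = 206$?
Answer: $\frac{35417}{396} \approx 89.437$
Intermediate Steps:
$T{\left(U,M \right)} = M \left(-1 + U\right)$ ($T{\left(U,M \right)} = \left(-1 + U\right) M = M \left(-1 + U\right)$)
$j{\left(k,h \right)} = 25 - h$ ($j{\left(k,h \right)} = 5 - \left(- 2 \left(-1 + 11\right) + h\right) = 5 - \left(\left(-2\right) 10 + h\right) = 5 - \left(-20 + h\right) = 25 - h$)
$\frac{32867 + \left(27 + 48\right) 34}{I{\left(-100 \right)} + j{\left(27,-165 \right)}} = \frac{32867 + \left(27 + 48\right) 34}{206 + \left(25 - -165\right)} = \frac{32867 + 75 \cdot 34}{206 + \left(25 + 165\right)} = \frac{32867 + 2550}{206 + 190} = \frac{35417}{396}$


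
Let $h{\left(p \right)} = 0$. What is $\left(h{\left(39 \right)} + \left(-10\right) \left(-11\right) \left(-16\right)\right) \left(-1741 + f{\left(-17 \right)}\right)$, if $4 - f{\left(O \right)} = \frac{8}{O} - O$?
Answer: $\frac{52465600}{17} \approx 3.0862 \cdot 10^{6}$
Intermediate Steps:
$f{\left(O \right)} = 4 + O - \frac{8}{O}$ ($f{\left(O \right)} = 4 - \left(\frac{8}{O} - O\right) = 4 - \left(- O + \frac{8}{O}\right) = 4 + \left(O - \frac{8}{O}\right) = 4 + O - \frac{8}{O}$)
$\left(h{\left(39 \right)} + \left(-10\right) \left(-11\right) \left(-16\right)\right) \left(-1741 + f{\left(-17 \right)}\right) = \left(0 + \left(-10\right) \left(-11\right) \left(-16\right)\right) \left(-1741 - \left(13 - \frac{8}{17}\right)\right) = \left(0 + 110 \left(-16\right)\right) \left(-1741 - \frac{213}{17}\right) = \left(0 - 1760\right) \left(-1741 + \left(4 - 17 + \frac{8}{17}\right)\right) = - 1760 \left(-1741 - \frac{213}{17}\right) = \left(-1760\right) \left(- \frac{29810}{17}\right) = \frac{52465600}{17}$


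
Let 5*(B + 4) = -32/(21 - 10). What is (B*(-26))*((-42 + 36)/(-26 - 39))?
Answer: 3024/275 ≈ 10.996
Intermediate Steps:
B = -252/55 (B = -4 + (-32/(21 - 10))/5 = -4 + (-32/11)/5 = -4 + (-32*1/11)/5 = -4 + (⅕)*(-32/11) = -4 - 32/55 = -252/55 ≈ -4.5818)
(B*(-26))*((-42 + 36)/(-26 - 39)) = (-252/55*(-26))*((-42 + 36)/(-26 - 39)) = 6552*(-6/(-65))/55 = 6552*(-6*(-1/65))/55 = (6552/55)*(6/65) = 3024/275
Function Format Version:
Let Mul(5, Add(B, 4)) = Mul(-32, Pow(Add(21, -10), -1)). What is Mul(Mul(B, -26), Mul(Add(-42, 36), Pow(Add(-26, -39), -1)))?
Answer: Rational(3024, 275) ≈ 10.996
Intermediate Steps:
B = Rational(-252, 55) (B = Add(-4, Mul(Rational(1, 5), Mul(-32, Pow(Add(21, -10), -1)))) = Add(-4, Mul(Rational(1, 5), Mul(-32, Pow(11, -1)))) = Add(-4, Mul(Rational(1, 5), Mul(-32, Rational(1, 11)))) = Add(-4, Mul(Rational(1, 5), Rational(-32, 11))) = Add(-4, Rational(-32, 55)) = Rational(-252, 55) ≈ -4.5818)
Mul(Mul(B, -26), Mul(Add(-42, 36), Pow(Add(-26, -39), -1))) = Mul(Mul(Rational(-252, 55), -26), Mul(Add(-42, 36), Pow(Add(-26, -39), -1))) = Mul(Rational(6552, 55), Mul(-6, Pow(-65, -1))) = Mul(Rational(6552, 55), Mul(-6, Rational(-1, 65))) = Mul(Rational(6552, 55), Rational(6, 65)) = Rational(3024, 275)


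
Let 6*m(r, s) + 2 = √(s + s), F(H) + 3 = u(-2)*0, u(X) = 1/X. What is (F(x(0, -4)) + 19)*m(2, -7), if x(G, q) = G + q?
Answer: -16/3 + 8*I*√14/3 ≈ -5.3333 + 9.9778*I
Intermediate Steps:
F(H) = -3 (F(H) = -3 + 0/(-2) = -3 - ½*0 = -3 + 0 = -3)
m(r, s) = -⅓ + √2*√s/6 (m(r, s) = -⅓ + √(s + s)/6 = -⅓ + √(2*s)/6 = -⅓ + (√2*√s)/6 = -⅓ + √2*√s/6)
(F(x(0, -4)) + 19)*m(2, -7) = (-3 + 19)*(-⅓ + √2*√(-7)/6) = 16*(-⅓ + √2*(I*√7)/6) = 16*(-⅓ + I*√14/6) = -16/3 + 8*I*√14/3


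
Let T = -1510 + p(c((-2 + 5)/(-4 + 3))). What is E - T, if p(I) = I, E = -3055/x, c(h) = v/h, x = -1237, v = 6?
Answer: 1873399/1237 ≈ 1514.5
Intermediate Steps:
c(h) = 6/h
E = 3055/1237 (E = -3055/(-1237) = -3055*(-1/1237) = 3055/1237 ≈ 2.4697)
T = -1512 (T = -1510 + 6/(((-2 + 5)/(-4 + 3))) = -1510 + 6/((3/(-1))) = -1510 + 6/((3*(-1))) = -1510 + 6/(-3) = -1510 + 6*(-⅓) = -1510 - 2 = -1512)
E - T = 3055/1237 - 1*(-1512) = 3055/1237 + 1512 = 1873399/1237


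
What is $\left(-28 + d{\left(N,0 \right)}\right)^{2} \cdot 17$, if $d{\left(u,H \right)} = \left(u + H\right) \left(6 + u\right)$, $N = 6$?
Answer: $32912$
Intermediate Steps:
$d{\left(u,H \right)} = \left(6 + u\right) \left(H + u\right)$ ($d{\left(u,H \right)} = \left(H + u\right) \left(6 + u\right) = \left(6 + u\right) \left(H + u\right)$)
$\left(-28 + d{\left(N,0 \right)}\right)^{2} \cdot 17 = \left(-28 + \left(6^{2} + 6 \cdot 0 + 6 \cdot 6 + 0 \cdot 6\right)\right)^{2} \cdot 17 = \left(-28 + \left(36 + 0 + 36 + 0\right)\right)^{2} \cdot 17 = \left(-28 + 72\right)^{2} \cdot 17 = 44^{2} \cdot 17 = 1936 \cdot 17 = 32912$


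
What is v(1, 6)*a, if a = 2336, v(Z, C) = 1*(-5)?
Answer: -11680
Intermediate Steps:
v(Z, C) = -5
v(1, 6)*a = -5*2336 = -11680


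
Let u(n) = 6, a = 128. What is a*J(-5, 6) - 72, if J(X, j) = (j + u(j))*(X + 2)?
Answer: -4680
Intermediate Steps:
J(X, j) = (2 + X)*(6 + j) (J(X, j) = (j + 6)*(X + 2) = (6 + j)*(2 + X) = (2 + X)*(6 + j))
a*J(-5, 6) - 72 = 128*(12 + 2*6 + 6*(-5) - 5*6) - 72 = 128*(12 + 12 - 30 - 30) - 72 = 128*(-36) - 72 = -4608 - 72 = -4680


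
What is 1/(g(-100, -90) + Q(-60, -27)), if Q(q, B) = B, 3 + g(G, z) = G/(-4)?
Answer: -⅕ ≈ -0.20000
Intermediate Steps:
g(G, z) = -3 - G/4 (g(G, z) = -3 + G/(-4) = -3 + G*(-¼) = -3 - G/4)
1/(g(-100, -90) + Q(-60, -27)) = 1/((-3 - ¼*(-100)) - 27) = 1/((-3 + 25) - 27) = 1/(22 - 27) = 1/(-5) = -⅕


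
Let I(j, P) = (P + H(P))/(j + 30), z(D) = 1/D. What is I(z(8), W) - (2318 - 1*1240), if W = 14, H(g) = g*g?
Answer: -258118/241 ≈ -1071.0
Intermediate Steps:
H(g) = g²
z(D) = 1/D
I(j, P) = (P + P²)/(30 + j) (I(j, P) = (P + P²)/(j + 30) = (P + P²)/(30 + j))
I(z(8), W) - (2318 - 1*1240) = 14*(1 + 14)/(30 + 1/8) - (2318 - 1*1240) = 14*15/(30 + ⅛) - (2318 - 1240) = 14*15/(241/8) - 1*1078 = 14*(8/241)*15 - 1078 = 1680/241 - 1078 = -258118/241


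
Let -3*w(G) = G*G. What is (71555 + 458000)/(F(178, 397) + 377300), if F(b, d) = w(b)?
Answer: 122205/84632 ≈ 1.4440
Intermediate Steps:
w(G) = -G²/3 (w(G) = -G*G/3 = -G²/3)
F(b, d) = -b²/3
(71555 + 458000)/(F(178, 397) + 377300) = (71555 + 458000)/(-⅓*178² + 377300) = 529555/(-⅓*31684 + 377300) = 529555/(-31684/3 + 377300) = 529555/(1100216/3) = 529555*(3/1100216) = 122205/84632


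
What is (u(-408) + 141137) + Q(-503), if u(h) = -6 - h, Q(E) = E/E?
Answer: 141540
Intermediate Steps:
Q(E) = 1
(u(-408) + 141137) + Q(-503) = ((-6 - 1*(-408)) + 141137) + 1 = ((-6 + 408) + 141137) + 1 = (402 + 141137) + 1 = 141539 + 1 = 141540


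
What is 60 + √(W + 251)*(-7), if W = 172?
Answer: 60 - 21*√47 ≈ -83.969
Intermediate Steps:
60 + √(W + 251)*(-7) = 60 + √(172 + 251)*(-7) = 60 + √423*(-7) = 60 + (3*√47)*(-7) = 60 - 21*√47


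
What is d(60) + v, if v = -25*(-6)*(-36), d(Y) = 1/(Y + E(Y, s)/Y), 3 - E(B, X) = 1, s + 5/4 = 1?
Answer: -9725370/1801 ≈ -5400.0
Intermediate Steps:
s = -¼ (s = -5/4 + 1 = -¼ ≈ -0.25000)
E(B, X) = 2 (E(B, X) = 3 - 1*1 = 3 - 1 = 2)
d(Y) = 1/(Y + 2/Y)
v = -5400 (v = 150*(-36) = -5400)
d(60) + v = 60/(2 + 60²) - 5400 = 60/(2 + 3600) - 5400 = 60/3602 - 5400 = 60*(1/3602) - 5400 = 30/1801 - 5400 = -9725370/1801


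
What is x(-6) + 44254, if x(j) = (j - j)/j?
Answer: 44254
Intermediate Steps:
x(j) = 0 (x(j) = 0/j = 0)
x(-6) + 44254 = 0 + 44254 = 44254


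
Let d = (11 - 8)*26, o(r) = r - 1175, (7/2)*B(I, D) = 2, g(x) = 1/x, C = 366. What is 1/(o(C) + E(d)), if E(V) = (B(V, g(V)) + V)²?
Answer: 49/262859 ≈ 0.00018641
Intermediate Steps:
g(x) = 1/x
B(I, D) = 4/7 (B(I, D) = (2/7)*2 = 4/7)
o(r) = -1175 + r
d = 78 (d = 3*26 = 78)
E(V) = (4/7 + V)²
1/(o(C) + E(d)) = 1/((-1175 + 366) + (4 + 7*78)²/49) = 1/(-809 + (4 + 546)²/49) = 1/(-809 + (1/49)*550²) = 1/(-809 + (1/49)*302500) = 1/(-809 + 302500/49) = 1/(262859/49) = 49/262859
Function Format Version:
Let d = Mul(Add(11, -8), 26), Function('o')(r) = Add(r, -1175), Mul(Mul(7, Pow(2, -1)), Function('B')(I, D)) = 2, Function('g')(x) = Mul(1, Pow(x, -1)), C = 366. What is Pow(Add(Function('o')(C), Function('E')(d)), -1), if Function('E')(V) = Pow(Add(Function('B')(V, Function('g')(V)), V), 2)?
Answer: Rational(49, 262859) ≈ 0.00018641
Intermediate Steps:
Function('g')(x) = Pow(x, -1)
Function('B')(I, D) = Rational(4, 7) (Function('B')(I, D) = Mul(Rational(2, 7), 2) = Rational(4, 7))
Function('o')(r) = Add(-1175, r)
d = 78 (d = Mul(3, 26) = 78)
Function('E')(V) = Pow(Add(Rational(4, 7), V), 2)
Pow(Add(Function('o')(C), Function('E')(d)), -1) = Pow(Add(Add(-1175, 366), Mul(Rational(1, 49), Pow(Add(4, Mul(7, 78)), 2))), -1) = Pow(Add(-809, Mul(Rational(1, 49), Pow(Add(4, 546), 2))), -1) = Pow(Add(-809, Mul(Rational(1, 49), Pow(550, 2))), -1) = Pow(Add(-809, Mul(Rational(1, 49), 302500)), -1) = Pow(Add(-809, Rational(302500, 49)), -1) = Pow(Rational(262859, 49), -1) = Rational(49, 262859)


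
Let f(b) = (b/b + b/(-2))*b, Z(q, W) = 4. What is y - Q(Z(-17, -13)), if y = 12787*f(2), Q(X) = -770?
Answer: 770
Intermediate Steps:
f(b) = b*(1 - b/2) (f(b) = (1 + b*(-½))*b = (1 - b/2)*b = b*(1 - b/2))
y = 0 (y = 12787*((½)*2*(2 - 1*2)) = 12787*((½)*2*(2 - 2)) = 12787*((½)*2*0) = 12787*0 = 0)
y - Q(Z(-17, -13)) = 0 - 1*(-770) = 0 + 770 = 770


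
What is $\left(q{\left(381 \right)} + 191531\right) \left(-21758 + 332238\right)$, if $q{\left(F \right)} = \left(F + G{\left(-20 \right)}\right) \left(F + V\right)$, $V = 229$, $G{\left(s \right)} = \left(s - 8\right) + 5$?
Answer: $127269167280$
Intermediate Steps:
$G{\left(s \right)} = -3 + s$ ($G{\left(s \right)} = \left(-8 + s\right) + 5 = -3 + s$)
$q{\left(F \right)} = \left(-23 + F\right) \left(229 + F\right)$ ($q{\left(F \right)} = \left(F - 23\right) \left(F + 229\right) = \left(F - 23\right) \left(229 + F\right) = \left(-23 + F\right) \left(229 + F\right)$)
$\left(q{\left(381 \right)} + 191531\right) \left(-21758 + 332238\right) = \left(\left(-5267 + 381^{2} + 206 \cdot 381\right) + 191531\right) \left(-21758 + 332238\right) = \left(\left(-5267 + 145161 + 78486\right) + 191531\right) 310480 = \left(218380 + 191531\right) 310480 = 409911 \cdot 310480 = 127269167280$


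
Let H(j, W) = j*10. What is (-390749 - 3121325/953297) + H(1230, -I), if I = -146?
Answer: -360777417678/953297 ≈ -3.7845e+5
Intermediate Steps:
H(j, W) = 10*j
(-390749 - 3121325/953297) + H(1230, -I) = (-390749 - 3121325/953297) + 10*1230 = (-390749 - 3121325*1/953297) + 12300 = (-390749 - 3121325/953297) + 12300 = -372502970778/953297 + 12300 = -360777417678/953297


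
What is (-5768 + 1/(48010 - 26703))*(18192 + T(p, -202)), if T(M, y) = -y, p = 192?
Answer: -2260600067350/21307 ≈ -1.0610e+8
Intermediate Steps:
(-5768 + 1/(48010 - 26703))*(18192 + T(p, -202)) = (-5768 + 1/(48010 - 26703))*(18192 - 1*(-202)) = (-5768 + 1/21307)*(18192 + 202) = (-5768 + 1/21307)*18394 = -122898775/21307*18394 = -2260600067350/21307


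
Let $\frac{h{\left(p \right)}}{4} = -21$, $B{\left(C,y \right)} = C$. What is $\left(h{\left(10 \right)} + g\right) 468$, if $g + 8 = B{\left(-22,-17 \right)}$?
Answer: $-53352$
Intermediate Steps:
$h{\left(p \right)} = -84$ ($h{\left(p \right)} = 4 \left(-21\right) = -84$)
$g = -30$ ($g = -8 - 22 = -30$)
$\left(h{\left(10 \right)} + g\right) 468 = \left(-84 - 30\right) 468 = \left(-114\right) 468 = -53352$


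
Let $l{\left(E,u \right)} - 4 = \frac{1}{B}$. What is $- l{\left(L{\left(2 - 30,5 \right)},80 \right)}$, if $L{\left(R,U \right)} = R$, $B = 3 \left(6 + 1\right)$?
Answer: $- \frac{85}{21} \approx -4.0476$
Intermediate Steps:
$B = 21$ ($B = 3 \cdot 7 = 21$)
$l{\left(E,u \right)} = \frac{85}{21}$ ($l{\left(E,u \right)} = 4 + \frac{1}{21} = \frac{85}{21}$)
$- l{\left(L{\left(2 - 30,5 \right)},80 \right)} = \left(-1\right) \frac{85}{21} = - \frac{85}{21}$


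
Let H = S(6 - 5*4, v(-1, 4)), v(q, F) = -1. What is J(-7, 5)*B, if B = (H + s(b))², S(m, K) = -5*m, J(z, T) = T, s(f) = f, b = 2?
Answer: 25920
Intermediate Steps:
H = 70 (H = -5*(6 - 5*4) = -5*(6 - 20) = -5*(-14) = 70)
B = 5184 (B = (70 + 2)² = 72² = 5184)
J(-7, 5)*B = 5*5184 = 25920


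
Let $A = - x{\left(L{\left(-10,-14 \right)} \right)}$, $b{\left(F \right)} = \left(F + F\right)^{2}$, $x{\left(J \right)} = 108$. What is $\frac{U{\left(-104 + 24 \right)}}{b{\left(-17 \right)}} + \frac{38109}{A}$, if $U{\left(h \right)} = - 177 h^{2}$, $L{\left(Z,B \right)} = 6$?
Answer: $- \frac{13866367}{10404} \approx -1332.8$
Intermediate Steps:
$b{\left(F \right)} = 4 F^{2}$ ($b{\left(F \right)} = \left(2 F\right)^{2} = 4 F^{2}$)
$A = -108$ ($A = \left(-1\right) 108 = -108$)
$\frac{U{\left(-104 + 24 \right)}}{b{\left(-17 \right)}} + \frac{38109}{A} = \frac{\left(-177\right) \left(-104 + 24\right)^{2}}{4 \left(-17\right)^{2}} + \frac{38109}{-108} = \frac{\left(-177\right) \left(-80\right)^{2}}{4 \cdot 289} + 38109 \left(- \frac{1}{108}\right) = \frac{\left(-177\right) 6400}{1156} - \frac{12703}{36} = \left(-1132800\right) \frac{1}{1156} - \frac{12703}{36} = - \frac{283200}{289} - \frac{12703}{36} = - \frac{13866367}{10404}$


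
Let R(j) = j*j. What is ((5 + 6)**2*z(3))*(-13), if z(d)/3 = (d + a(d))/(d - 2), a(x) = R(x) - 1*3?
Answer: -42471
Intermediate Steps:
R(j) = j**2
a(x) = -3 + x**2 (a(x) = x**2 - 1*3 = x**2 - 3 = -3 + x**2)
z(d) = 3*(-3 + d + d**2)/(-2 + d) (z(d) = 3*((d + (-3 + d**2))/(d - 2)) = 3*((-3 + d + d**2)/(-2 + d)) = 3*(-3 + d + d**2)/(-2 + d))
((5 + 6)**2*z(3))*(-13) = ((5 + 6)**2*(3*(-3 + 3 + 3**2)/(-2 + 3)))*(-13) = (11**2*(3*(-3 + 3 + 9)/1))*(-13) = (121*(3*1*9))*(-13) = (121*27)*(-13) = 3267*(-13) = -42471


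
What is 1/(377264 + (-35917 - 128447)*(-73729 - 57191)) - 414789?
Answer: -8925808049297615/21518912144 ≈ -4.1479e+5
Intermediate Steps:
1/(377264 + (-35917 - 128447)*(-73729 - 57191)) - 414789 = 1/(377264 - 164364*(-130920)) - 414789 = 1/(377264 + 21518534880) - 414789 = 1/21518912144 - 414789 = -8925808049297615/21518912144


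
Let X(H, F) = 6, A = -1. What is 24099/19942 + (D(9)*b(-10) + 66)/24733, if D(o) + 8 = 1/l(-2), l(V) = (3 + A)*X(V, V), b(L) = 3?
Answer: 1193766233/986450972 ≈ 1.2102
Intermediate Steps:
l(V) = 12 (l(V) = (3 - 1)*6 = 2*6 = 12)
D(o) = -95/12 (D(o) = -8 + 1/12 = -95/12)
24099/19942 + (D(9)*b(-10) + 66)/24733 = 24099/19942 + (-95/12*3 + 66)/24733 = 24099*(1/19942) + (-95/4 + 66)*(1/24733) = 24099/19942 + (169/4)*(1/24733) = 24099/19942 + 169/98932 = 1193766233/986450972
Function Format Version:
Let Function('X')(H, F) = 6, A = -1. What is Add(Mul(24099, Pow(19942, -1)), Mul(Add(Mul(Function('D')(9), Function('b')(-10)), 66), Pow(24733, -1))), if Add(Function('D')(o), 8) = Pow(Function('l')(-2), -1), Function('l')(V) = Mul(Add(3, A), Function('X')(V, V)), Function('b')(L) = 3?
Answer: Rational(1193766233, 986450972) ≈ 1.2102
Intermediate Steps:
Function('l')(V) = 12 (Function('l')(V) = Mul(Add(3, -1), 6) = Mul(2, 6) = 12)
Function('D')(o) = Rational(-95, 12) (Function('D')(o) = Add(-8, Pow(12, -1)) = Add(-8, Rational(1, 12)) = Rational(-95, 12))
Add(Mul(24099, Pow(19942, -1)), Mul(Add(Mul(Function('D')(9), Function('b')(-10)), 66), Pow(24733, -1))) = Add(Mul(24099, Pow(19942, -1)), Mul(Add(Mul(Rational(-95, 12), 3), 66), Pow(24733, -1))) = Add(Mul(24099, Rational(1, 19942)), Mul(Add(Rational(-95, 4), 66), Rational(1, 24733))) = Add(Rational(24099, 19942), Mul(Rational(169, 4), Rational(1, 24733))) = Add(Rational(24099, 19942), Rational(169, 98932)) = Rational(1193766233, 986450972)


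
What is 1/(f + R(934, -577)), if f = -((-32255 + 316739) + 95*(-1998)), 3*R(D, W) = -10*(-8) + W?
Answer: -3/284519 ≈ -1.0544e-5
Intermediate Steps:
R(D, W) = 80/3 + W/3 (R(D, W) = (-10*(-8) + W)/3 = (80 + W)/3 = 80/3 + W/3)
f = -94674 (f = -(284484 - 189810) = -1*94674 = -94674)
1/(f + R(934, -577)) = 1/(-94674 + (80/3 + (⅓)*(-577))) = 1/(-94674 + (80/3 - 577/3)) = 1/(-94674 - 497/3) = 1/(-284519/3) = -3/284519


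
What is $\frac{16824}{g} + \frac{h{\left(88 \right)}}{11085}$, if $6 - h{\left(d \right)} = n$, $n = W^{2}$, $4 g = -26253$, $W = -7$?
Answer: $- \frac{27670557}{10778315} \approx -2.5672$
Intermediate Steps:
$g = - \frac{26253}{4}$ ($g = \frac{1}{4} \left(-26253\right) = - \frac{26253}{4} \approx -6563.3$)
$n = 49$ ($n = \left(-7\right)^{2} = 49$)
$h{\left(d \right)} = -43$ ($h{\left(d \right)} = 6 - 49 = -43$)
$\frac{16824}{g} + \frac{h{\left(88 \right)}}{11085} = \frac{16824}{- \frac{26253}{4}} - \frac{43}{11085} = 16824 \left(- \frac{4}{26253}\right) - \frac{43}{11085} = - \frac{22432}{8751} - \frac{43}{11085} = - \frac{27670557}{10778315}$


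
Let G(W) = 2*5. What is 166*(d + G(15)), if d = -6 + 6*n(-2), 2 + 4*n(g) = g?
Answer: -332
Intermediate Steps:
G(W) = 10
n(g) = -1/2 + g/4
d = -12 (d = -6 + 6*(-1/2 + (1/4)*(-2)) = -6 + 6*(-1/2 - 1/2) = -6 + 6*(-1) = -6 - 6 = -12)
166*(d + G(15)) = 166*(-12 + 10) = 166*(-2) = -332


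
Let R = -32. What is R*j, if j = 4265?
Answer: -136480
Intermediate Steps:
R*j = -32*4265 = -136480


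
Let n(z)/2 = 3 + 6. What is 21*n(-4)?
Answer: 378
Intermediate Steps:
n(z) = 18 (n(z) = 2*(3 + 6) = 2*9 = 18)
21*n(-4) = 21*18 = 378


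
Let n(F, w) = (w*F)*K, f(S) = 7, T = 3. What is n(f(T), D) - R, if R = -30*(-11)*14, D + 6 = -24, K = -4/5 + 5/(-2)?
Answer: -3927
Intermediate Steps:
K = -33/10 (K = -4*⅕ + 5*(-½) = -⅘ - 5/2 = -33/10 ≈ -3.3000)
D = -30 (D = -6 - 24 = -30)
n(F, w) = -33*F*w/10 (n(F, w) = (w*F)*(-33/10) = (F*w)*(-33/10) = -33*F*w/10)
R = 4620 (R = 330*14 = 4620)
n(f(T), D) - R = -33/10*7*(-30) - 1*4620 = 693 - 4620 = -3927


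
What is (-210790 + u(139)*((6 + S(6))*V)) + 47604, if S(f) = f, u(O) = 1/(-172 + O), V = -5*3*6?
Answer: -1794686/11 ≈ -1.6315e+5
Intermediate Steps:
V = -90 (V = -15*6 = -90)
(-210790 + u(139)*((6 + S(6))*V)) + 47604 = (-210790 + ((6 + 6)*(-90))/(-172 + 139)) + 47604 = (-210790 + (12*(-90))/(-33)) + 47604 = (-210790 - 1/33*(-1080)) + 47604 = (-210790 + 360/11) + 47604 = -2318330/11 + 47604 = -1794686/11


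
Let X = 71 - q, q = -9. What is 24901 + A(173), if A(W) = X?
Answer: 24981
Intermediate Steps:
X = 80 (X = 71 - 1*(-9) = 71 + 9 = 80)
A(W) = 80
24901 + A(173) = 24901 + 80 = 24981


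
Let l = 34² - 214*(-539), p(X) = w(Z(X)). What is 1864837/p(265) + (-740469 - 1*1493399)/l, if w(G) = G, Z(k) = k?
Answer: 108332632577/15436515 ≈ 7017.9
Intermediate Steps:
p(X) = X
l = 116502 (l = 1156 + 115346 = 116502)
1864837/p(265) + (-740469 - 1*1493399)/l = 1864837/265 + (-740469 - 1*1493399)/116502 = 1864837*(1/265) + (-740469 - 1493399)*(1/116502) = 1864837/265 - 2233868*1/116502 = 1864837/265 - 1116934/58251 = 108332632577/15436515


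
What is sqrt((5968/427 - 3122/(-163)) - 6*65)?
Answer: 4*I*sqrt(108049079607)/69601 ≈ 18.891*I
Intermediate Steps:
sqrt((5968/427 - 3122/(-163)) - 6*65) = sqrt((5968*(1/427) - 3122*(-1/163)) - 390) = sqrt((5968/427 + 3122/163) - 390) = sqrt(2305878/69601 - 390) = sqrt(-24838512/69601) = 4*I*sqrt(108049079607)/69601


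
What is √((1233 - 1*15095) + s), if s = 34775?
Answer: √20913 ≈ 144.61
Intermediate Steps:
√((1233 - 1*15095) + s) = √((1233 - 1*15095) + 34775) = √((1233 - 15095) + 34775) = √(-13862 + 34775) = √20913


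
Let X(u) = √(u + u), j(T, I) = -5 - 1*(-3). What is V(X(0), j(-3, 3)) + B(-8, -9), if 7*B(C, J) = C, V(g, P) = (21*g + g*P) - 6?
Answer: -50/7 ≈ -7.1429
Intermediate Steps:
j(T, I) = -2 (j(T, I) = -5 + 3 = -2)
X(u) = √2*√u (X(u) = √(2*u) = √2*√u)
V(g, P) = -6 + 21*g + P*g (V(g, P) = (21*g + P*g) - 6 = -6 + 21*g + P*g)
B(C, J) = C/7
V(X(0), j(-3, 3)) + B(-8, -9) = (-6 + 21*(√2*√0) - 2*√2*√0) + (⅐)*(-8) = (-6 + 21*(√2*0) - 2*√2*0) - 8/7 = (-6 + 21*0 - 2*0) - 8/7 = (-6 + 0 + 0) - 8/7 = -6 - 8/7 = -50/7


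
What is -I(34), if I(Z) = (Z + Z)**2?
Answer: -4624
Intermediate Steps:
I(Z) = 4*Z**2 (I(Z) = (2*Z)**2 = 4*Z**2)
-I(34) = -4*34**2 = -4*1156 = -1*4624 = -4624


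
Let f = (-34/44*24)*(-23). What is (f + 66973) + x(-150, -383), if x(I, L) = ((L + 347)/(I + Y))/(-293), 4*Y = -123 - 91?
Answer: 8037463123/119251 ≈ 67400.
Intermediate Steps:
Y = -107/2 (Y = (-123 - 91)/4 = (¼)*(-214) = -107/2 ≈ -53.500)
f = 4692/11 (f = (-34*1/44*24)*(-23) = -17/22*24*(-23) = -204/11*(-23) = 4692/11 ≈ 426.55)
x(I, L) = -(347 + L)/(293*(-107/2 + I)) (x(I, L) = ((L + 347)/(I - 107/2))/(-293) = ((347 + L)/(-107/2 + I))*(-1/293) = -(347 + L)/(293*(-107/2 + I)))
(f + 66973) + x(-150, -383) = (4692/11 + 66973) + 2*(-347 - 1*(-383))/(293*(-107 + 2*(-150))) = 741395/11 + 2*(-347 + 383)/(293*(-107 - 300)) = 741395/11 + (2/293)*36/(-407) = 741395/11 + (2/293)*(-1/407)*36 = 741395/11 - 72/119251 = 8037463123/119251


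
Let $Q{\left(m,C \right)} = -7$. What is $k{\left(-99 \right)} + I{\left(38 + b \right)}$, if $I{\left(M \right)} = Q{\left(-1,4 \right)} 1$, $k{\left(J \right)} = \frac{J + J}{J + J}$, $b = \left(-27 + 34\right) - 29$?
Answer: $-6$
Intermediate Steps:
$b = -22$ ($b = 7 - 29 = -22$)
$k{\left(J \right)} = 1$ ($k{\left(J \right)} = \frac{2 J}{2 J} = 2 J \frac{1}{2 J} = 1$)
$I{\left(M \right)} = -7$ ($I{\left(M \right)} = \left(-7\right) 1 = -7$)
$k{\left(-99 \right)} + I{\left(38 + b \right)} = 1 - 7 = -6$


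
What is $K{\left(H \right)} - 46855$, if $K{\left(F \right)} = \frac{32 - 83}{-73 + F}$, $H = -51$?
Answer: $- \frac{5809969}{124} \approx -46855.0$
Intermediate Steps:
$K{\left(F \right)} = - \frac{51}{-73 + F}$
$K{\left(H \right)} - 46855 = - \frac{51}{-73 - 51} - 46855 = - \frac{51}{-124} - 46855 = \left(-51\right) \left(- \frac{1}{124}\right) - 46855 = \frac{51}{124} - 46855 = - \frac{5809969}{124}$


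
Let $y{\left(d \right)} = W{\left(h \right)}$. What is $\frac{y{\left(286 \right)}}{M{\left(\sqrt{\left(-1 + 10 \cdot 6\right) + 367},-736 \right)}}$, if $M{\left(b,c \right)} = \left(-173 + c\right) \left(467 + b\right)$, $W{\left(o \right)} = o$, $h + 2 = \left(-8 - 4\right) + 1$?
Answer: $\frac{6071}{197855667} - \frac{13 \sqrt{426}}{197855667} \approx 2.9328 \cdot 10^{-5}$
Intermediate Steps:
$h = -13$ ($h = -2 + \left(\left(-8 - 4\right) + 1\right) = -2 + \left(-12 + 1\right) = -2 - 11 = -13$)
$y{\left(d \right)} = -13$
$\frac{y{\left(286 \right)}}{M{\left(\sqrt{\left(-1 + 10 \cdot 6\right) + 367},-736 \right)}} = - \frac{13}{-80791 - 173 \sqrt{\left(-1 + 10 \cdot 6\right) + 367} + 467 \left(-736\right) + \sqrt{\left(-1 + 10 \cdot 6\right) + 367} \left(-736\right)} = - \frac{13}{-80791 - 173 \sqrt{\left(-1 + 60\right) + 367} - 343712 + \sqrt{\left(-1 + 60\right) + 367} \left(-736\right)} = - \frac{13}{-80791 - 173 \sqrt{59 + 367} - 343712 + \sqrt{59 + 367} \left(-736\right)} = - \frac{13}{-80791 - 173 \sqrt{426} - 343712 + \sqrt{426} \left(-736\right)} = - \frac{13}{-80791 - 173 \sqrt{426} - 343712 - 736 \sqrt{426}} = - \frac{13}{-424503 - 909 \sqrt{426}}$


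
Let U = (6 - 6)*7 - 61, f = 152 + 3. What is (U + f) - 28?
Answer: 66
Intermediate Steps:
f = 155
U = -61 (U = 0*7 - 61 = 0 - 61 = -61)
(U + f) - 28 = (-61 + 155) - 28 = 94 - 28 = 66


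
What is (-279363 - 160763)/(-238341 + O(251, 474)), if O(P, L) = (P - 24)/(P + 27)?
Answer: 122355028/66258571 ≈ 1.8466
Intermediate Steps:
O(P, L) = (-24 + P)/(27 + P)
(-279363 - 160763)/(-238341 + O(251, 474)) = (-279363 - 160763)/(-238341 + (-24 + 251)/(27 + 251)) = -440126/(-238341 + 227/278) = -440126/(-66258571/278) = -440126*(-278/66258571) = 122355028/66258571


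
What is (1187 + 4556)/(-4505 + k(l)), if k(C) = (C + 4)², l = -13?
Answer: -5743/4424 ≈ -1.2981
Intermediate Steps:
k(C) = (4 + C)²
(1187 + 4556)/(-4505 + k(l)) = (1187 + 4556)/(-4505 + (4 - 13)²) = 5743/(-4505 + (-9)²) = 5743/(-4505 + 81) = 5743/(-4424) = 5743*(-1/4424) = -5743/4424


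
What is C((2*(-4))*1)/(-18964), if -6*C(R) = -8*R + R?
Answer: 7/14223 ≈ 0.00049216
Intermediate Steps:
C(R) = 7*R/6 (C(R) = -(-8*R + R)/6 = -(-7)*R/6 = 7*R/6)
C((2*(-4))*1)/(-18964) = (7*((2*(-4))*1)/6)/(-18964) = (7*(-8*1)/6)*(-1/18964) = ((7/6)*(-8))*(-1/18964) = -28/3*(-1/18964) = 7/14223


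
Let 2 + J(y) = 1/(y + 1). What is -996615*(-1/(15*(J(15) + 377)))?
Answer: 1063056/6001 ≈ 177.15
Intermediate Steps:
J(y) = -2 + 1/(1 + y) (J(y) = -2 + 1/(y + 1) = -2 + 1/(1 + y))
-996615*(-1/(15*(J(15) + 377))) = -996615*(-1/(15*((-1 - 2*15)/(1 + 15) + 377))) = -996615*(-1/(15*((-1 - 30)/16 + 377))) = -996615*(-1/(15*((1/16)*(-31) + 377))) = -996615*(-1/(15*(-31/16 + 377))) = -996615/((6001/16)*(-15)) = -996615/(-90015/16) = -996615*(-16/90015) = 1063056/6001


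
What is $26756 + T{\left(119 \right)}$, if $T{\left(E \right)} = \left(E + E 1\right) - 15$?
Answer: $26979$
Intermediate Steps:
$T{\left(E \right)} = -15 + 2 E$ ($T{\left(E \right)} = \left(E + E\right) - 15 = 2 E - 15 = -15 + 2 E$)
$26756 + T{\left(119 \right)} = 26756 + \left(-15 + 2 \cdot 119\right) = 26756 + \left(-15 + 238\right) = 26756 + 223 = 26979$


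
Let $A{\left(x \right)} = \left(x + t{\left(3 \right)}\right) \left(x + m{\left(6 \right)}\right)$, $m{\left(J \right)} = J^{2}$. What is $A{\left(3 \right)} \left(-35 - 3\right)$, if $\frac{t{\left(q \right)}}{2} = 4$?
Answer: $-16302$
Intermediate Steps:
$t{\left(q \right)} = 8$ ($t{\left(q \right)} = 2 \cdot 4 = 8$)
$A{\left(x \right)} = \left(8 + x\right) \left(36 + x\right)$ ($A{\left(x \right)} = \left(x + 8\right) \left(x + 6^{2}\right) = \left(8 + x\right) \left(x + 36\right) = \left(8 + x\right) \left(36 + x\right)$)
$A{\left(3 \right)} \left(-35 - 3\right) = \left(288 + 3^{2} + 44 \cdot 3\right) \left(-35 - 3\right) = \left(288 + 9 + 132\right) \left(-38\right) = 429 \left(-38\right) = -16302$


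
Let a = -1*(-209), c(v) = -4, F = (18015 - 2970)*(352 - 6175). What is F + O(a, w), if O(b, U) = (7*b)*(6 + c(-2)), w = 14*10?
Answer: -87604109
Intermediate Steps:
F = -87607035 (F = 15045*(-5823) = -87607035)
w = 140
a = 209
O(b, U) = 14*b (O(b, U) = (7*b)*(6 - 4) = (7*b)*2 = 14*b)
F + O(a, w) = -87607035 + 14*209 = -87607035 + 2926 = -87604109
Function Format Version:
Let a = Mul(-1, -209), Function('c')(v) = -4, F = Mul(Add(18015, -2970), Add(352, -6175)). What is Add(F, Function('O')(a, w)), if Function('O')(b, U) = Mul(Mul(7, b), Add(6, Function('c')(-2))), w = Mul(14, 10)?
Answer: -87604109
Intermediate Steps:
F = -87607035 (F = Mul(15045, -5823) = -87607035)
w = 140
a = 209
Function('O')(b, U) = Mul(14, b) (Function('O')(b, U) = Mul(Mul(7, b), Add(6, -4)) = Mul(Mul(7, b), 2) = Mul(14, b))
Add(F, Function('O')(a, w)) = Add(-87607035, Mul(14, 209)) = Add(-87607035, 2926) = -87604109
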